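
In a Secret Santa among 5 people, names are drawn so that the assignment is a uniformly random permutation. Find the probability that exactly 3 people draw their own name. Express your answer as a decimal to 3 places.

Choose which 3 of the 5 are fixed: C(5,3) = 10 ways.
The remaining 2 must have no fixed point: D(2) = 1.
P = 10·1/120 = 1/12 ≈ 0.083.

0.083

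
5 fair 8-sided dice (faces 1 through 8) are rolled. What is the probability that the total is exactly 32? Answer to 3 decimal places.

0.015

There are 8^5 = 32768 equally likely outcomes.
The number of ordered 5-tuples from {1,…,8} summing to 32 is 490.
P(sum = 32) = 490/32768 = 245/16384 ≈ 0.015.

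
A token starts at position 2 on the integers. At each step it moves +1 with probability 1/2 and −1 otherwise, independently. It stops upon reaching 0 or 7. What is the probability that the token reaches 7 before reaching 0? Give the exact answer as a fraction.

With a fair step, P(i) = ½P(i−1) + ½P(i+1) with P(0)=0, P(7)=1 has the linear solution P(i) = i/7.
P(2) = 2/7.

2/7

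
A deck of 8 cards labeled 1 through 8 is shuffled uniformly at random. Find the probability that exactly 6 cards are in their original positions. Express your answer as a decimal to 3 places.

Choose which 6 of the 8 are fixed: C(8,6) = 28 ways.
The remaining 2 must have no fixed point: D(2) = 1.
P = 28·1/40320 = 1/1440 ≈ 0.001.

0.001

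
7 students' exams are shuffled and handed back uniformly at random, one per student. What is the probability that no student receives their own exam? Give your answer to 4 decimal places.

0.3679

This is the derangement probability: permutations of 7 with no fixed point.
D(7) = 7! · (1 − 1/1! + 1/2! − ··· + (−1)^7/7!) = 1854.
P = 1854/5040 = 103/280 ≈ 0.3679.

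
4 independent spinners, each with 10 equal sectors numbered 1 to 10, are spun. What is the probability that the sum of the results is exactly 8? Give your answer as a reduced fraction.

There are 10^4 = 10000 equally likely outcomes.
The number of ordered 4-tuples from {1,…,10} summing to 8 is 35.
P(sum = 8) = 35/10000 = 7/2000.

7/2000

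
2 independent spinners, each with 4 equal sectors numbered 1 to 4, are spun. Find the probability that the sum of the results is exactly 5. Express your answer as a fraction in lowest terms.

1/4

There are 4^2 = 16 equally likely outcomes.
The number of ordered 2-tuples from {1,…,4} summing to 5 is 4.
P(sum = 5) = 4/16 = 1/4.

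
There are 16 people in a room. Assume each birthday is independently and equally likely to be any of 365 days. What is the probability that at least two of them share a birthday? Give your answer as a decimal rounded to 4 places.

0.2836

It's easier to compute the probability that all 16 are distinct.
P(all distinct) = 365/365 · 364/365 · ··· · 350/365 ≈ 0.7164.
So the probability of at least one match is 1 − 0.7164 = 0.2836.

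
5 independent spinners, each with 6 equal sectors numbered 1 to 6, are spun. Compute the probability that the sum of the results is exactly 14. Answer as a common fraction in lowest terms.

There are 6^5 = 7776 equally likely outcomes.
The number of ordered 5-tuples from {1,…,6} summing to 14 is 540.
P(sum = 14) = 540/7776 = 5/72.

5/72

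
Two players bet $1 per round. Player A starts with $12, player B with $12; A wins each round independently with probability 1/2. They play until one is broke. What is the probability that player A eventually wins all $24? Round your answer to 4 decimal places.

0.5000

With a fair step, P(i) = ½P(i−1) + ½P(i+1) with P(0)=0, P(24)=1 has the linear solution P(i) = i/24.
P(12) = 12/24 = 1/2 ≈ 0.5000.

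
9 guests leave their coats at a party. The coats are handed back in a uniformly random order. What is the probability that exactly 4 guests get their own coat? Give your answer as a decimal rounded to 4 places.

Choose which 4 of the 9 are fixed: C(9,4) = 126 ways.
The remaining 5 must have no fixed point: D(5) = 44.
P = 126·44/362880 = 11/720 ≈ 0.0153.

0.0153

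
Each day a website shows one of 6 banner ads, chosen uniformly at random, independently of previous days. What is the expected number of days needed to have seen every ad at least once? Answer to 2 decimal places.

After i distinct types are collected, each trial gives a new one with probability (6−i)/6, so the expected wait for the next new type is 6/(6−i).
E = 6/6 + 6/5 + 6/4 + 6/3 + 6/2 + 6/1 = 147/10 ≈ 14.70.

14.70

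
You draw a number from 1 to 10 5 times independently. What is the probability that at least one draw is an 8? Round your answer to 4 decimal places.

P(no draw is an 8) = (9/10)^5 ≈ 0.5905.
P(at least one) = 1 − 0.5905 = 0.4095.

0.4095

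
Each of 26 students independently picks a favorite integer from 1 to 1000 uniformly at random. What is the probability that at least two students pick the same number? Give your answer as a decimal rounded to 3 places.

0.279

It's easier to compute the probability that all 26 are distinct.
P(all distinct) = 1000/1000 · 999/1000 · ··· · 975/1000 ≈ 0.721.
So the probability of at least one match is 1 − 0.721 = 0.279.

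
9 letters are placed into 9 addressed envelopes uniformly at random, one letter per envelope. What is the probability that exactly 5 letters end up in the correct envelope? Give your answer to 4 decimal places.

0.0031

Choose which 5 of the 9 are fixed: C(9,5) = 126 ways.
The remaining 4 must have no fixed point: D(4) = 9.
P = 126·9/362880 = 1/320 ≈ 0.0031.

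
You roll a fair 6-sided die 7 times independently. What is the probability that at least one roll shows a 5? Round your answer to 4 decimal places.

0.7209

P(no roll shows a 5) = (5/6)^7 ≈ 0.2791.
P(at least one) = 1 − 0.2791 = 0.7209.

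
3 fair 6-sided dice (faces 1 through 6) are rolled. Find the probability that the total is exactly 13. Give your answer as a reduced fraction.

There are 6^3 = 216 equally likely outcomes.
The number of ordered 3-tuples from {1,…,6} summing to 13 is 21.
P(sum = 13) = 21/216 = 7/72.

7/72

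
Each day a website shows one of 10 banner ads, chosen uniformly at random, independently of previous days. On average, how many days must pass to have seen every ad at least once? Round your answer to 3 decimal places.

After i distinct types are collected, each trial gives a new one with probability (10−i)/10, so the expected wait for the next new type is 10/(10−i).
E = 10/10 + 10/9 + 10/8 + 10/7 + 10/6 + 10/5 + 10/4 + 10/3 + 10/2 + 10/1 = 7381/252 ≈ 29.290.

29.290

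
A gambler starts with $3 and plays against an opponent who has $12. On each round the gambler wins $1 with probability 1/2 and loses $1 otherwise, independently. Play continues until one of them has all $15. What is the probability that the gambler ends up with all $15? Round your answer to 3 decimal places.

0.200

With a fair step, P(i) = ½P(i−1) + ½P(i+1) with P(0)=0, P(15)=1 has the linear solution P(i) = i/15.
P(3) = 3/15 = 1/5 ≈ 0.200.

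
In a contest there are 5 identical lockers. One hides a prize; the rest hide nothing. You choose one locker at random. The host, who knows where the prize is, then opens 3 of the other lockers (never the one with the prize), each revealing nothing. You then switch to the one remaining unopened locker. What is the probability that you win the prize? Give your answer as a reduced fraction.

4/5

Your original locker holds the prize with probability 1/5, so the other 4 collectively hold it with probability 4/5.
The host can always find 3 empty lockers to open, so the reveals don't change that 4/5; it is now spread over the 1 remaining unopened locker.
P(win by switching) = (4/5) · (1/1) = 4/5.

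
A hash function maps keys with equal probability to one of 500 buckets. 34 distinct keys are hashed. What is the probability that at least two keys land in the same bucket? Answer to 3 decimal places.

0.683

It's easier to compute the probability that all 34 are distinct.
P(all distinct) = 500/500 · 499/500 · ··· · 467/500 ≈ 0.317.
So the probability of at least one match is 1 − 0.317 = 0.683.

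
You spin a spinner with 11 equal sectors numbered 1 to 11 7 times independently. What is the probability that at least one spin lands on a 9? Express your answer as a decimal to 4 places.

0.4868

P(no spin lands on a 9) = (10/11)^7 ≈ 0.5132.
P(at least one) = 1 − 0.5132 = 0.4868.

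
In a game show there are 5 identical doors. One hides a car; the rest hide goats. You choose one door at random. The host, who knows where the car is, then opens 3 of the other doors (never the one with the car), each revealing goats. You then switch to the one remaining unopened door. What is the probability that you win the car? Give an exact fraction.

Your original door holds the car with probability 1/5, so the other 4 collectively hold it with probability 4/5.
The host can always find 3 empty doors to open, so the reveals don't change that 4/5; it is now spread over the 1 remaining unopened door.
P(win by switching) = (4/5) · (1/1) = 4/5.

4/5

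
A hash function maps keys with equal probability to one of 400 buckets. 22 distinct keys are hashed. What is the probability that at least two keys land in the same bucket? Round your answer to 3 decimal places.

0.445

It's easier to compute the probability that all 22 are distinct.
P(all distinct) = 400/400 · 399/400 · ··· · 379/400 ≈ 0.555.
So the probability of at least one match is 1 − 0.555 = 0.445.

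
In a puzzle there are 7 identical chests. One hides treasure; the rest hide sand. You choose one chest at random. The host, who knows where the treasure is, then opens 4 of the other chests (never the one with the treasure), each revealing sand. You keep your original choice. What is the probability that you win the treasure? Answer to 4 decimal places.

The host can always open 4 empty chests regardless of your choice, so the reveals give no information about your original chest.
P(win by staying) = 1/7 ≈ 0.1429.

0.1429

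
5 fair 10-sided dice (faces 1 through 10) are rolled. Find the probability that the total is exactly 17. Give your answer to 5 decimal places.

There are 10^5 = 100000 equally likely outcomes.
The number of ordered 5-tuples from {1,…,10} summing to 17 is 1745.
P(sum = 17) = 1745/100000 = 349/20000 ≈ 0.01745.

0.01745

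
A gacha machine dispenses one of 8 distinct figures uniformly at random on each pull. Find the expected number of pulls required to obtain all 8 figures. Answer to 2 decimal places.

21.74

After i distinct types are collected, each trial gives a new one with probability (8−i)/8, so the expected wait for the next new type is 8/(8−i).
E = 8/8 + 8/7 + 8/6 + 8/5 + 8/4 + 8/3 + 8/2 + 8/1 = 761/35 ≈ 21.74.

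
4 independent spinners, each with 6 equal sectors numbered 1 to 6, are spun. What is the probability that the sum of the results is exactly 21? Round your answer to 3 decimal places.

There are 6^4 = 1296 equally likely outcomes.
The number of ordered 4-tuples from {1,…,6} summing to 21 is 20.
P(sum = 21) = 20/1296 = 5/324 ≈ 0.015.

0.015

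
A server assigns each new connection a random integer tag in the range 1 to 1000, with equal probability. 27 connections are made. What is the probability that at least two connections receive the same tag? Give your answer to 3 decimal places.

0.298

It's easier to compute the probability that all 27 are distinct.
P(all distinct) = 1000/1000 · 999/1000 · ··· · 974/1000 ≈ 0.702.
So the probability of at least one match is 1 − 0.702 = 0.298.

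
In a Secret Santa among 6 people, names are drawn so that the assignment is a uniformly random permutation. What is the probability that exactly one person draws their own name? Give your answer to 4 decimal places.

0.3667

Choose which one is fixed: C(6,1) = 6 ways.
The remaining 5 must have no fixed point: D(5) = 44.
P = 6·44/720 = 11/30 ≈ 0.3667.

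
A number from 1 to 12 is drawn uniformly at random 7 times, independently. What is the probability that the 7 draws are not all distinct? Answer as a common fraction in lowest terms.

3071/3456

P(all 7 different) = 12/12 · 11/12 · ··· · 6/12 = 385/3456.
P(at least two equal) = 1 − 385/3456 = 3071/3456.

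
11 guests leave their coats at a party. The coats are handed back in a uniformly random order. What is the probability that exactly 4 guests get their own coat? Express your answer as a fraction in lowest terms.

Choose which 4 of the 11 are fixed: C(11,4) = 330 ways.
The remaining 7 must have no fixed point: D(7) = 1854.
P = 330·1854/39916800 = 103/6720.

103/6720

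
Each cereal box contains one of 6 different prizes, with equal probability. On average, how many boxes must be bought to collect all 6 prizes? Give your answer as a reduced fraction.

147/10

After i distinct types are collected, each trial gives a new one with probability (6−i)/6, so the expected wait for the next new type is 6/(6−i).
E = 6/6 + 6/5 + 6/4 + 6/3 + 6/2 + 6/1 = 147/10.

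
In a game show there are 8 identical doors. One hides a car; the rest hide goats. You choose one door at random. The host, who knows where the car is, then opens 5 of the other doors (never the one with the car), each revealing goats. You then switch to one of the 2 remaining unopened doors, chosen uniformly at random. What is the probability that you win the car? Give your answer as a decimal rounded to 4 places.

Your original door holds the car with probability 1/8, so the other 7 collectively hold it with probability 7/8.
The host can always find 5 empty doors to open, so the reveals don't change that 7/8; it is now spread over the 2 remaining unopened doors.
P(win by switching) = (7/8) · (1/2) = 7/16 ≈ 0.4375.

0.4375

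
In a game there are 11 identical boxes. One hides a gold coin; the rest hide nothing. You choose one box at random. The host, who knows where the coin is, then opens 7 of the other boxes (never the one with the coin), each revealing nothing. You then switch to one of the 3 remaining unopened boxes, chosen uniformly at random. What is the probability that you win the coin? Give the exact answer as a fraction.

Your original box holds the coin with probability 1/11, so the other 10 collectively hold it with probability 10/11.
The host can always find 7 empty boxes to open, so the reveals don't change that 10/11; it is now spread over the 3 remaining unopened boxes.
P(win by switching) = (10/11) · (1/3) = 10/33.

10/33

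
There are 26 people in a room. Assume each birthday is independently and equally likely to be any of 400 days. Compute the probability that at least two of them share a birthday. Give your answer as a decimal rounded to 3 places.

It's easier to compute the probability that all 26 are distinct.
P(all distinct) = 400/400 · 399/400 · ··· · 375/400 ≈ 0.436.
So the probability of at least one match is 1 − 0.436 = 0.564.

0.564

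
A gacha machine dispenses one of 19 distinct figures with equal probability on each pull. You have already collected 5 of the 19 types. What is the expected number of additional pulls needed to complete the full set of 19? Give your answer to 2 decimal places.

Starting from 5 distinct types, each trial gives a new one with probability (19−i)/19 when i types are held, so the wait for the next new type is 19/(19−i).
E = 19/14 + 19/13 + 19/12 + 19/11 + 19/10 + 19/9 + 19/8 + 19/7 + 19/6 + 19/5 + 19/4 + 19/3 + 19/2 + 19/1 = 22262927/360360 ≈ 61.78.

61.78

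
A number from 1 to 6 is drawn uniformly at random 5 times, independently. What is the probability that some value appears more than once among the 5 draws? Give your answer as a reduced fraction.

49/54

P(all 5 different) = 6/6 · 5/6 · ··· · 2/6 = 5/54.
P(at least two equal) = 1 − 5/54 = 49/54.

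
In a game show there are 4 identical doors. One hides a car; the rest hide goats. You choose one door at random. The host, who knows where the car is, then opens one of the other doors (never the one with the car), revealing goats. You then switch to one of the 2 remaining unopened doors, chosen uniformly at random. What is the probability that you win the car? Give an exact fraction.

3/8

Your original door holds the car with probability 1/4, so the other 3 collectively hold it with probability 3/4.
The host can always find an empty door to open, so this doesn't change that 3/4; it is now spread over the 2 remaining unopened doors.
P(win by switching) = (3/4) · (1/2) = 3/8.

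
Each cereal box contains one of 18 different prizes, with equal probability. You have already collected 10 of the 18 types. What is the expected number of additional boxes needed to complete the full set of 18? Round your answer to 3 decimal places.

48.921

Starting from 10 distinct types, each trial gives a new one with probability (18−i)/18 when i types are held, so the wait for the next new type is 18/(18−i).
E = 18/8 + 18/7 + 18/6 + 18/5 + 18/4 + 18/3 + 18/2 + 18/1 = 6849/140 ≈ 48.921.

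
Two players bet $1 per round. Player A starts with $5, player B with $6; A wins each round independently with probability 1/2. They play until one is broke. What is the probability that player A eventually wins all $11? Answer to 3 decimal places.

With a fair step, P(i) = ½P(i−1) + ½P(i+1) with P(0)=0, P(11)=1 has the linear solution P(i) = i/11.
P(5) = 5/11 ≈ 0.455.

0.455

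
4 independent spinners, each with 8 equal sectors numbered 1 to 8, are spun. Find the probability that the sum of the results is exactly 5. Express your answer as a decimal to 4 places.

There are 8^4 = 4096 equally likely outcomes.
The number of ordered 4-tuples from {1,…,8} summing to 5 is 4.
P(sum = 5) = 4/4096 = 1/1024 ≈ 0.0010.

0.0010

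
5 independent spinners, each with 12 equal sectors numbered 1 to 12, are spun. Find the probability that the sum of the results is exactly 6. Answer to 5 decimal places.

0.00002

There are 12^5 = 248832 equally likely outcomes.
The number of ordered 5-tuples from {1,…,12} summing to 6 is 5.
P(sum = 6) = 5/248832 ≈ 0.00002.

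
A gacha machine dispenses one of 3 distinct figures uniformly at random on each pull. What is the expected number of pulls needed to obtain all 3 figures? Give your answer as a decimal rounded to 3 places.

After i distinct types are collected, each trial gives a new one with probability (3−i)/3, so the expected wait for the next new type is 3/(3−i).
E = 3/3 + 3/2 + 3/1 = 11/2 ≈ 5.500.

5.500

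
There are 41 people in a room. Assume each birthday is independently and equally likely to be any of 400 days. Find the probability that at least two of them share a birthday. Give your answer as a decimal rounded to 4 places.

It's easier to compute the probability that all 41 are distinct.
P(all distinct) = 400/400 · 399/400 · ··· · 360/400 ≈ 0.1197.
So the probability of at least one match is 1 − 0.1197 = 0.8803.

0.8803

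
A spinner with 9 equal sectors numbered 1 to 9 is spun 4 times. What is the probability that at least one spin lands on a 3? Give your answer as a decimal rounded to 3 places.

P(no spin lands on a 3) = (8/9)^4 ≈ 0.624.
P(at least one) = 1 − 0.624 = 0.376.

0.376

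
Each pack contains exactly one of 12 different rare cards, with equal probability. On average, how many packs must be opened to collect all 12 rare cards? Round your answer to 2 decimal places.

37.24

After i distinct types are collected, each trial gives a new one with probability (12−i)/12, so the expected wait for the next new type is 12/(12−i).
E = 12/12 + 12/11 + 12/10 + 12/9 + 12/8 + 12/7 + 12/6 + 12/5 + 12/4 + 12/3 + 12/2 + 12/1 = 86021/2310 ≈ 37.24.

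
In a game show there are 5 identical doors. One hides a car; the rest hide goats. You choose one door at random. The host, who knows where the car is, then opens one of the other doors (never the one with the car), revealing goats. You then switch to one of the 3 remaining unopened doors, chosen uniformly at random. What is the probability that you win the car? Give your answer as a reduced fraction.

4/15

Your original door holds the car with probability 1/5, so the other 4 collectively hold it with probability 4/5.
The host can always find an empty door to open, so this doesn't change that 4/5; it is now spread over the 3 remaining unopened doors.
P(win by switching) = (4/5) · (1/3) = 4/15.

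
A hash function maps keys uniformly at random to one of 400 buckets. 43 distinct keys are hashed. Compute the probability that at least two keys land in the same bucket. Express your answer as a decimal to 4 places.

0.9039

It's easier to compute the probability that all 43 are distinct.
P(all distinct) = 400/400 · 399/400 · ··· · 358/400 ≈ 0.0961.
So the probability of at least one match is 1 − 0.0961 = 0.9039.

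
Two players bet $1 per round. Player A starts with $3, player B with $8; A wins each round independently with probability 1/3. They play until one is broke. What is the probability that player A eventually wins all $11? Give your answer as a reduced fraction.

Let r = q/p = (2/3)/(1/3) = 2. The recurrence P(i) = p·P(i+1) + q·P(i−1) with P(0)=0, P(11)=1 gives P(i) = (1 − r^i)/(1 − r^11).
P(3) = (1 − (2)^3) / (1 − (2)^11) = 7/2047.

7/2047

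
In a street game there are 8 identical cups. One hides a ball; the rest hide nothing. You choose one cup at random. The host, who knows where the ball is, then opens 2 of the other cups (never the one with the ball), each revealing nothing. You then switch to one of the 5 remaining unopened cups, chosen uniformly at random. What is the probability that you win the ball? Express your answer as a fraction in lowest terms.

Your original cup holds the ball with probability 1/8, so the other 7 collectively hold it with probability 7/8.
The host can always find 2 empty cups to open, so the reveals don't change that 7/8; it is now spread over the 5 remaining unopened cups.
P(win by switching) = (7/8) · (1/5) = 7/40.

7/40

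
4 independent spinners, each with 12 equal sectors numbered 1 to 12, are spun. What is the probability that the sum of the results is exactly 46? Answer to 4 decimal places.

0.0005

There are 12^4 = 20736 equally likely outcomes.
The number of ordered 4-tuples from {1,…,12} summing to 46 is 10.
P(sum = 46) = 10/20736 = 5/10368 ≈ 0.0005.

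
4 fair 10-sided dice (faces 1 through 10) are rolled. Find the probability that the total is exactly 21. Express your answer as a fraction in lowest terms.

33/500

There are 10^4 = 10000 equally likely outcomes.
The number of ordered 4-tuples from {1,…,10} summing to 21 is 660.
P(sum = 21) = 660/10000 = 33/500.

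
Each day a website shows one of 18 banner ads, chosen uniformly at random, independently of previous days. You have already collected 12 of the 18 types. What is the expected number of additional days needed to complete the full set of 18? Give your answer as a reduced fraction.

Starting from 12 distinct types, each trial gives a new one with probability (18−i)/18 when i types are held, so the wait for the next new type is 18/(18−i).
E = 18/6 + 18/5 + 18/4 + 18/3 + 18/2 + 18/1 = 441/10.

441/10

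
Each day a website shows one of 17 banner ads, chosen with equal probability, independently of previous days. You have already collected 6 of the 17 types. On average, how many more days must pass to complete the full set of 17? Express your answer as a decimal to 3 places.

51.338

Starting from 6 distinct types, each trial gives a new one with probability (17−i)/17 when i types are held, so the wait for the next new type is 17/(17−i).
E = 17/11 + 17/10 + 17/9 + 17/8 + 17/7 + 17/6 + 17/5 + 17/4 + 17/3 + 17/2 + 17/1 = 1423087/27720 ≈ 51.338.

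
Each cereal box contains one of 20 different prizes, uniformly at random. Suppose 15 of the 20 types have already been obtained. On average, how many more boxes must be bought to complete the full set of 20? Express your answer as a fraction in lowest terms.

137/3

Starting from 15 distinct types, each trial gives a new one with probability (20−i)/20 when i types are held, so the wait for the next new type is 20/(20−i).
E = 20/5 + 20/4 + 20/3 + 20/2 + 20/1 = 137/3.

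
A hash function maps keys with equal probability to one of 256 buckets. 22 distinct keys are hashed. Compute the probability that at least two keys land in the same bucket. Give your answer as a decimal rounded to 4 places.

It's easier to compute the probability that all 22 are distinct.
P(all distinct) = 256/256 · 255/256 · ··· · 235/256 ≈ 0.3951.
So the probability of at least one match is 1 − 0.3951 = 0.6049.

0.6049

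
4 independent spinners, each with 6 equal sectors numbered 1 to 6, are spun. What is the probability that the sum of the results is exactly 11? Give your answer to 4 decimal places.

0.0802

There are 6^4 = 1296 equally likely outcomes.
The number of ordered 4-tuples from {1,…,6} summing to 11 is 104.
P(sum = 11) = 104/1296 = 13/162 ≈ 0.0802.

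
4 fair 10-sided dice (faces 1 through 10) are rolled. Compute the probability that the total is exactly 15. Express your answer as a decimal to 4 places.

0.0348

There are 10^4 = 10000 equally likely outcomes.
The number of ordered 4-tuples from {1,…,10} summing to 15 is 348.
P(sum = 15) = 348/10000 = 87/2500 ≈ 0.0348.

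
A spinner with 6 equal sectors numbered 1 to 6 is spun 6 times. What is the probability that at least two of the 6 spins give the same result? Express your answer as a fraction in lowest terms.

P(all 6 different) = 6/6 · 5/6 · ··· · 1/6 = 5/324.
P(at least two equal) = 1 − 5/324 = 319/324.

319/324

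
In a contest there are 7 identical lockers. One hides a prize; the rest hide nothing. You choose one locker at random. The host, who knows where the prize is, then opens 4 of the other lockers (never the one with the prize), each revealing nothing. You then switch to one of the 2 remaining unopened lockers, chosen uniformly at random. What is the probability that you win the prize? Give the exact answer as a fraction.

Your original locker holds the prize with probability 1/7, so the other 6 collectively hold it with probability 6/7.
The host can always find 4 empty lockers to open, so the reveals don't change that 6/7; it is now spread over the 2 remaining unopened lockers.
P(win by switching) = (6/7) · (1/2) = 3/7.

3/7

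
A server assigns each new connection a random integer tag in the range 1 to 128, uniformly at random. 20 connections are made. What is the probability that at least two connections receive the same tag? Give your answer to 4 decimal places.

0.7911

It's easier to compute the probability that all 20 are distinct.
P(all distinct) = 128/128 · 127/128 · ··· · 109/128 ≈ 0.2089.
So the probability of at least one match is 1 − 0.2089 = 0.7911.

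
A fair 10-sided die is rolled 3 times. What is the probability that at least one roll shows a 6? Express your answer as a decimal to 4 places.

0.2710

P(no roll shows a 6) = (9/10)^3 ≈ 0.7290.
P(at least one) = 1 − 0.7290 = 0.2710.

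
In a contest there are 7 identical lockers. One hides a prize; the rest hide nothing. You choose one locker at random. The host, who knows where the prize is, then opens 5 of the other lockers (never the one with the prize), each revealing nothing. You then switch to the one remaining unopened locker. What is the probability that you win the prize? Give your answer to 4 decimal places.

0.8571

Your original locker holds the prize with probability 1/7, so the other 6 collectively hold it with probability 6/7.
The host can always find 5 empty lockers to open, so the reveals don't change that 6/7; it is now spread over the 1 remaining unopened locker.
P(win by switching) = (6/7) · (1/1) = 6/7 ≈ 0.8571.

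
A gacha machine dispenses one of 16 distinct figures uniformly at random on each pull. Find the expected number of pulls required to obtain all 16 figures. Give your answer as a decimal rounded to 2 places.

After i distinct types are collected, each trial gives a new one with probability (16−i)/16, so the expected wait for the next new type is 16/(16−i).
E = 16/16 + 16/15 + 16/14 + 16/13 + 16/12 + 16/11 + 16/10 + 16/9 + 16/8 + 16/7 + 16/6 + 16/5 + 16/4 + 16/3 + 16/2 + 16/1 = 2436559/45045 ≈ 54.09.

54.09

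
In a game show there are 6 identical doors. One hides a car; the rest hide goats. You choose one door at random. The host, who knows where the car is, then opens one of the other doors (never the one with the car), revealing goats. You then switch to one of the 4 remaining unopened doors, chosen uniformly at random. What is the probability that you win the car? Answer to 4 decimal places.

Your original door holds the car with probability 1/6, so the other 5 collectively hold it with probability 5/6.
The host can always find an empty door to open, so this doesn't change that 5/6; it is now spread over the 4 remaining unopened doors.
P(win by switching) = (5/6) · (1/4) = 5/24 ≈ 0.2083.

0.2083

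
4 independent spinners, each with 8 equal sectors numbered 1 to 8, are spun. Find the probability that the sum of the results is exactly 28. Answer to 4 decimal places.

There are 8^4 = 4096 equally likely outcomes.
The number of ordered 4-tuples from {1,…,8} summing to 28 is 35.
P(sum = 28) = 35/4096 ≈ 0.0085.

0.0085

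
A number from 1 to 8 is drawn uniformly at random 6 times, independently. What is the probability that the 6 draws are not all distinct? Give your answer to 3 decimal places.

P(all 6 different) = 8/8 · 7/8 · ··· · 3/8 ≈ 0.077.
P(at least two equal) = 1 − 0.077 = 0.923.

0.923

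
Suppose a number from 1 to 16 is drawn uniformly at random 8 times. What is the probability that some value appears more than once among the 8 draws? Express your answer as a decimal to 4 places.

P(all 8 different) = 16/16 · 15/16 · ··· · 9/16 ≈ 0.1208.
P(at least two equal) = 1 − 0.1208 = 0.8792.

0.8792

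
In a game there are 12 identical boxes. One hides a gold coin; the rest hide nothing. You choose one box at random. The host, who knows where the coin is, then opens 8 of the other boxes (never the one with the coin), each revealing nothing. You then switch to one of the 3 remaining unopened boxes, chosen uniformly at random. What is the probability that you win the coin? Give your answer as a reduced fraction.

11/36

Your original box holds the coin with probability 1/12, so the other 11 collectively hold it with probability 11/12.
The host can always find 8 empty boxes to open, so the reveals don't change that 11/12; it is now spread over the 3 remaining unopened boxes.
P(win by switching) = (11/12) · (1/3) = 11/36.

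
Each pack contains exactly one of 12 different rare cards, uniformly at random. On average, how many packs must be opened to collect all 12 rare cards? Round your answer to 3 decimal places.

37.239

After i distinct types are collected, each trial gives a new one with probability (12−i)/12, so the expected wait for the next new type is 12/(12−i).
E = 12/12 + 12/11 + 12/10 + 12/9 + 12/8 + 12/7 + 12/6 + 12/5 + 12/4 + 12/3 + 12/2 + 12/1 = 86021/2310 ≈ 37.239.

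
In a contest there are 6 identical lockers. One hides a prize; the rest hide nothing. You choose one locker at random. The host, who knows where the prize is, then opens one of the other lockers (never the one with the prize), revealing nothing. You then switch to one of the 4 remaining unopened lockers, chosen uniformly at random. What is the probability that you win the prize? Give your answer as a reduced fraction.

Your original locker holds the prize with probability 1/6, so the other 5 collectively hold it with probability 5/6.
The host can always find an empty locker to open, so this doesn't change that 5/6; it is now spread over the 4 remaining unopened lockers.
P(win by switching) = (5/6) · (1/4) = 5/24.

5/24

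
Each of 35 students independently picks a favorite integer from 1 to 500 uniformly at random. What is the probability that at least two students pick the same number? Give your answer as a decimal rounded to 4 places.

0.7043

It's easier to compute the probability that all 35 are distinct.
P(all distinct) = 500/500 · 499/500 · ··· · 466/500 ≈ 0.2957.
So the probability of at least one match is 1 − 0.2957 = 0.7043.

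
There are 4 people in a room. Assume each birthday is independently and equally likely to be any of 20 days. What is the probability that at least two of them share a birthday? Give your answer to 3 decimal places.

0.273

It's easier to compute the probability that all 4 are distinct.
P(all distinct) = 20/20 · 19/20 · ··· · 17/20 ≈ 0.727.
So the probability of at least one match is 1 − 0.727 = 0.273.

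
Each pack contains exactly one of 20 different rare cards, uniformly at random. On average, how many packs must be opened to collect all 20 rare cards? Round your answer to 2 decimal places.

71.95

After i distinct types are collected, each trial gives a new one with probability (20−i)/20, so the expected wait for the next new type is 20/(20−i).
E = 20/20 + 20/19 + 20/18 + 20/17 + 20/16 + 20/15 + 20/14 + 20/13 + 20/12 + 20/11 + 20/10 + 20/9 + 20/8 + 20/7 + 20/6 + 20/5 + 20/4 + 20/3 + 20/2 + 20/1 = 279175675/3879876 ≈ 71.95.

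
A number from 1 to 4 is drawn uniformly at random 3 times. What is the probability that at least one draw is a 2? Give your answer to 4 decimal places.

0.5781

P(no draw is a 2) = (3/4)^3 ≈ 0.4219.
P(at least one) = 1 − 0.4219 = 0.5781.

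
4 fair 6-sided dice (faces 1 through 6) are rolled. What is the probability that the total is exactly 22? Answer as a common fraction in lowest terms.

5/648

There are 6^4 = 1296 equally likely outcomes.
The number of ordered 4-tuples from {1,…,6} summing to 22 is 10.
P(sum = 22) = 10/1296 = 5/648.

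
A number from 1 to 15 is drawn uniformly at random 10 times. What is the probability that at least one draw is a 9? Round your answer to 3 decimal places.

0.498

P(no draw is a 9) = (14/15)^10 ≈ 0.502.
P(at least one) = 1 − 0.502 = 0.498.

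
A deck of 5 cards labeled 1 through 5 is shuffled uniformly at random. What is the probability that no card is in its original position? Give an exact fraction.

This is the derangement probability: permutations of 5 with no fixed point.
D(5) = 5! · (1 − 1/1! + 1/2! − ··· + (−1)^5/5!) = 44.
P = 44/120 = 11/30.

11/30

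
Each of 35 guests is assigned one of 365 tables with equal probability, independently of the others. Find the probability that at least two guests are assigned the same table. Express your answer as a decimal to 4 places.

0.8144

It's easier to compute the probability that all 35 are distinct.
P(all distinct) = 365/365 · 364/365 · ··· · 331/365 ≈ 0.1856.
So the probability of at least one match is 1 − 0.1856 = 0.8144.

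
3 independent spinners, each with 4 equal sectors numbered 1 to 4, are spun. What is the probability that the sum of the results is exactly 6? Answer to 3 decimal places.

0.156

There are 4^3 = 64 equally likely outcomes.
The number of ordered 3-tuples from {1,…,4} summing to 6 is 10.
P(sum = 6) = 10/64 = 5/32 ≈ 0.156.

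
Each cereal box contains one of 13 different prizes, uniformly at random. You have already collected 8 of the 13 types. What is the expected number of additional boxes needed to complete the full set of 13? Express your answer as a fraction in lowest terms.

Starting from 8 distinct types, each trial gives a new one with probability (13−i)/13 when i types are held, so the wait for the next new type is 13/(13−i).
E = 13/5 + 13/4 + 13/3 + 13/2 + 13/1 = 1781/60.

1781/60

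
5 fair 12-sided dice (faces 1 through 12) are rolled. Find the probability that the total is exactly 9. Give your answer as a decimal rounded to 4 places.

0.0003

There are 12^5 = 248832 equally likely outcomes.
The number of ordered 5-tuples from {1,…,12} summing to 9 is 70.
P(sum = 9) = 70/248832 = 35/124416 ≈ 0.0003.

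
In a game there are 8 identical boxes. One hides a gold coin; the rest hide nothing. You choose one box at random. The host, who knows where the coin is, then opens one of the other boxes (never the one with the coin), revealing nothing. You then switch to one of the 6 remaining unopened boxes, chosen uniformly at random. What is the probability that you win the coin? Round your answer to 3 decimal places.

0.146

Your original box holds the coin with probability 1/8, so the other 7 collectively hold it with probability 7/8.
The host can always find an empty box to open, so this doesn't change that 7/8; it is now spread over the 6 remaining unopened boxes.
P(win by switching) = (7/8) · (1/6) = 7/48 ≈ 0.146.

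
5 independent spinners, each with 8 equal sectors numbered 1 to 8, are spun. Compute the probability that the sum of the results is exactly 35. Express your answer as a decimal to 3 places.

0.004

There are 8^5 = 32768 equally likely outcomes.
The number of ordered 5-tuples from {1,…,8} summing to 35 is 126.
P(sum = 35) = 126/32768 = 63/16384 ≈ 0.004.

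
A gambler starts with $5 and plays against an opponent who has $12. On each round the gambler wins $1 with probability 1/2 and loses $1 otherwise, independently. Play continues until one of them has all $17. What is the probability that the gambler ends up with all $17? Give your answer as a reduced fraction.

5/17

With a fair step, P(i) = ½P(i−1) + ½P(i+1) with P(0)=0, P(17)=1 has the linear solution P(i) = i/17.
P(5) = 5/17.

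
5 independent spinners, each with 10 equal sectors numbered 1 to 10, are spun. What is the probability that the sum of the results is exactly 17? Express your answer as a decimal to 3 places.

0.017

There are 10^5 = 100000 equally likely outcomes.
The number of ordered 5-tuples from {1,…,10} summing to 17 is 1745.
P(sum = 17) = 1745/100000 = 349/20000 ≈ 0.017.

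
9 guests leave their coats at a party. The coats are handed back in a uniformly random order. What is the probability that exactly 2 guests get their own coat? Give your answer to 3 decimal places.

0.184

Choose which 2 of the 9 are fixed: C(9,2) = 36 ways.
The remaining 7 must have no fixed point: D(7) = 1854.
P = 36·1854/362880 = 103/560 ≈ 0.184.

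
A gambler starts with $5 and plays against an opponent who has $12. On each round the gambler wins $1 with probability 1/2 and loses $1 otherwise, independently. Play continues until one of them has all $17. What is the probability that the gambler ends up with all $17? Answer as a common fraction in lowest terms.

5/17

With a fair step, P(i) = ½P(i−1) + ½P(i+1) with P(0)=0, P(17)=1 has the linear solution P(i) = i/17.
P(5) = 5/17.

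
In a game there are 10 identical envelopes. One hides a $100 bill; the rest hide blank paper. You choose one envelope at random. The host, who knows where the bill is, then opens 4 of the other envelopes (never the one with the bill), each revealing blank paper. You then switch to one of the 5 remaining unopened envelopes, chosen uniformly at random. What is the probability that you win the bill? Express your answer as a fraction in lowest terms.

Your original envelope holds the bill with probability 1/10, so the other 9 collectively hold it with probability 9/10.
The host can always find 4 empty envelopes to open, so the reveals don't change that 9/10; it is now spread over the 5 remaining unopened envelopes.
P(win by switching) = (9/10) · (1/5) = 9/50.

9/50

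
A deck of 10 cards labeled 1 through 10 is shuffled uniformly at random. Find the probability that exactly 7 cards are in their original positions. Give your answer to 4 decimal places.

0.0001

Choose which 7 of the 10 are fixed: C(10,7) = 120 ways.
The remaining 3 must have no fixed point: D(3) = 2.
P = 120·2/3628800 = 1/15120 ≈ 0.0001.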